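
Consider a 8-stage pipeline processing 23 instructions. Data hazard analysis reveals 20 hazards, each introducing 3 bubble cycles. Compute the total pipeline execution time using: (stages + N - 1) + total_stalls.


Base cycles = 8 + 23 - 1 = 30
Total stalls = 20 * 3 = 60
Total = 30 + 60 = 90

90


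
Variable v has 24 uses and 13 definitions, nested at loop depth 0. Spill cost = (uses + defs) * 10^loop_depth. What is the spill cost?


uses + defs = 24 + 13 = 37
10^0 = 1
Spill cost = 37 * 1 = 37

37


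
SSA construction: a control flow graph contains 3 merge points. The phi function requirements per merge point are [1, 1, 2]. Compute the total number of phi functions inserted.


Total phi functions = sum of phi functions at each join node
= 1 + 1 + 2 = 4

4


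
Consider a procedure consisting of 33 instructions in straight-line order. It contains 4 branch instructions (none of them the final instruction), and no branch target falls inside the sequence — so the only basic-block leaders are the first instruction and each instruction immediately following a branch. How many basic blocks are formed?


With no in-sequence branch targets, the leaders are the first instruction plus the instruction after each branch.
Number of basic blocks = branches + 1
= 4 + 1 = 5

5


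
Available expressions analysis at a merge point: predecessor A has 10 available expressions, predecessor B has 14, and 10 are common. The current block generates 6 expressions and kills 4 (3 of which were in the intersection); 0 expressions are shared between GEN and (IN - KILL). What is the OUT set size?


IN = intersection of predecessors = 10
IN - KILL = 10 - 3 = 7
|OUT| = |GEN| + |IN - KILL| - |GEN ∩ (IN - KILL)| = 6 + 7 - 0 = 13

13


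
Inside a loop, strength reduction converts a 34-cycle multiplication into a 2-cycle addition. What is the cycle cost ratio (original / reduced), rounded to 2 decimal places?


Ratio = mult_cost / add_cost = 34 / 2 = 17.0

17.0


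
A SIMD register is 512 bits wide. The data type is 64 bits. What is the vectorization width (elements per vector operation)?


Width = SIMD bits / data type bits
= 512 / 64 = 8

8


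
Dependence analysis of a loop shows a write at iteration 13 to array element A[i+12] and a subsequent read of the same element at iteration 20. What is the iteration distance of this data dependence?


Distance = read iteration - write iteration
= 20 - 13 = 7

7


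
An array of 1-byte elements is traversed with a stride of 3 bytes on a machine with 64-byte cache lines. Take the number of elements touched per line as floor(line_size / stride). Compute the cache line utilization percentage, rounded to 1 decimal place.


Elements per cache line = floor(64 / 3) = 21
Bytes used = 21 * 1 = 21
Utilization = 21 / 64 * 100 = 32.8%

32.8


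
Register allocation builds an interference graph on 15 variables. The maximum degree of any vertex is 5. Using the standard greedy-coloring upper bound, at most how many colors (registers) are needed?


Greedy coloring never needs more than (max_degree + 1) colors: when coloring a vertex, at most max_degree neighbors are already colored.
Upper bound = 5 + 1 = 6

6


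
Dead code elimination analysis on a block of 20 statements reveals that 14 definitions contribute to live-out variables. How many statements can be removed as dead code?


Dead code = total statements - live definitions
= 20 - 14 = 6

6


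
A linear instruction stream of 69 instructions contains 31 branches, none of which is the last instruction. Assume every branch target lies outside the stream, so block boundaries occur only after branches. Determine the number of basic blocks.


With no in-sequence branch targets, the leaders are the first instruction plus the instruction after each branch.
Number of basic blocks = branches + 1
= 31 + 1 = 32

32


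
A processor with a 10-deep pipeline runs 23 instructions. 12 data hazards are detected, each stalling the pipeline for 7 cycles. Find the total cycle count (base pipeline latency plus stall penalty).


Base cycles = 10 + 23 - 1 = 32
Total stalls = 12 * 7 = 84
Total = 32 + 84 = 116

116


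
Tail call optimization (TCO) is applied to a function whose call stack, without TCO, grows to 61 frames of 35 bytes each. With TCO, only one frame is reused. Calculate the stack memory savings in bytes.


Without TCO: 61 * 35 = 2135 bytes
With TCO: reuse 1 frame = 35 bytes
Savings = 2135 - 35 = 2100

2100


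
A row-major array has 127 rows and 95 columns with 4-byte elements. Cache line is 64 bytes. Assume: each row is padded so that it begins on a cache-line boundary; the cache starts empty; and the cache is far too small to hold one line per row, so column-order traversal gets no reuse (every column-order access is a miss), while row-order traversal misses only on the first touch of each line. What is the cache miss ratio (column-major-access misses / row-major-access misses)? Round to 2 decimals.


Each row occupies 95 * 4 = 380 bytes and starts on a line boundary, so it spans ceil(380 / 64) = 6 cache lines.
Row-major traversal misses (one per line touched): 127 * ceil(95 * 4 / 64) = 762
Column-major traversal misses (no reuse, every access misses): 127 * 95 = 12065
Ratio = 12065 / 762 = 15.83

15.83


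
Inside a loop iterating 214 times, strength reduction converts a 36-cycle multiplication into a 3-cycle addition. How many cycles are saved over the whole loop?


Per-iteration saving = 36 - 3 = 33
Total saved = 214 * 33 = 7062

7062


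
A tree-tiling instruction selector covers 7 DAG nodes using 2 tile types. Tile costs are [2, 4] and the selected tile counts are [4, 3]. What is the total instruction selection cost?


Total cost = sum(count_i * cost_i)
= 4*2 + 3*4
= 20

20


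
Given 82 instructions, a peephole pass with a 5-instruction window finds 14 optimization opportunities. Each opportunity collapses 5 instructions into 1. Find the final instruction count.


Each match removes 4 instructions.
Total removed = 14 * 4 = 56
Remaining = 82 - 56 = 26

26


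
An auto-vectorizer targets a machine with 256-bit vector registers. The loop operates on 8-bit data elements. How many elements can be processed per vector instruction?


Width = SIMD bits / data type bits
= 256 / 8 = 32

32


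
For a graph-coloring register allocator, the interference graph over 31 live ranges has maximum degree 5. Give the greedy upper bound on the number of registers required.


Greedy coloring never needs more than (max_degree + 1) colors: when coloring a vertex, at most max_degree neighbors are already colored.
Upper bound = 5 + 1 = 6

6


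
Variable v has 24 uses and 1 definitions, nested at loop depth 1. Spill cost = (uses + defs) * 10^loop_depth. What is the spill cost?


uses + defs = 24 + 1 = 25
10^1 = 10
Spill cost = 25 * 10 = 250

250


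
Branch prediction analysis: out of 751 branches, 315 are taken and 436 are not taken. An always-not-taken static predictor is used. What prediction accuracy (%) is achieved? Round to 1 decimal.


Predictor: always-not-taken
Correct predictions = 436
Accuracy = 436 / 751 * 100 = 58.1%

58.1


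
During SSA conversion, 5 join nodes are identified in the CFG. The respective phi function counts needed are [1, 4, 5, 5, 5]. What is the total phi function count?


Total phi functions = sum of phi functions at each join node
= 1 + 4 + 5 + 5 + 5 = 20

20


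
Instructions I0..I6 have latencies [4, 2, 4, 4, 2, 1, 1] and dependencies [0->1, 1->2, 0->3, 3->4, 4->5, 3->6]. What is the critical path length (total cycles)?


Compute longest path through dependency graph: dist(Ik) = max over predecessors of dist + latency(Ik).
dist(I0) = latency 4 = 4
dist(I1) = dist(I0) + 2 = 4 + 2 = 6
dist(I2) = dist(I1) + 4 = 6 + 4 = 10
dist(I3) = dist(I0) + 4 = 4 + 4 = 8
dist(I4) = dist(I3) + 2 = 8 + 2 = 10
dist(I5) = dist(I4) + 1 = 10 + 1 = 11
dist(I6) = dist(I3) + 1 = 8 + 1 = 9
Critical path = max dist = 11

11


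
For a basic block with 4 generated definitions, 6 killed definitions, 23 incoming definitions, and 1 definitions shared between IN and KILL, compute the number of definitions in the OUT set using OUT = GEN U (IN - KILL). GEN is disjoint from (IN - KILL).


IN - KILL: 23 - 1 = 22 surviving definitions
OUT = GEN + surviving = 4 + 22 = 26

26


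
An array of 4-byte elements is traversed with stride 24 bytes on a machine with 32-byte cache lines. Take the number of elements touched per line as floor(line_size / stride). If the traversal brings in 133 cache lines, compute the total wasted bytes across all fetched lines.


Elements per line = floor(32 / 24) = 1
Bytes used per line = 1 * 4 = 4
Wasted per line = 32 - 4 = 28
Total wasted = 28 * 133 = 3724

3724


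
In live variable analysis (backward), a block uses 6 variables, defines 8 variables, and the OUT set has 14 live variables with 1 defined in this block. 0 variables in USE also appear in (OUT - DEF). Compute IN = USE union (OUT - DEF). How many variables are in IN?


OUT - DEF: 14 - 1 = 13
|IN| = |USE| + |OUT - DEF| - |USE ∩ (OUT - DEF)| = 6 + 13 - 0 = 19

19


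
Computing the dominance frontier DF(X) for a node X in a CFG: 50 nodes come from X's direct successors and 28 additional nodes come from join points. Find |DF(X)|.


DF(X) = direct successor contributions + join point contributions
= 50 + 28 = 78

78


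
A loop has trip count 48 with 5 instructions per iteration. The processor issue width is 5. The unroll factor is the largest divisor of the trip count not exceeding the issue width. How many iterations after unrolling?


Largest divisor of 48 <= 5 is 4
New iterations = 48 / 4 = 12

12


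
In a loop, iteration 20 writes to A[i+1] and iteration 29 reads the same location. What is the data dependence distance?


Distance = read iteration - write iteration
= 29 - 20 = 9

9


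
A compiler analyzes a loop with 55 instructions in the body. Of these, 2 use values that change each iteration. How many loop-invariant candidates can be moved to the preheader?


Invariant candidates = total - loop-dependent
= 55 - 2 = 53

53


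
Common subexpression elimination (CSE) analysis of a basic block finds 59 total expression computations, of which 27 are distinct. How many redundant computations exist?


CSE count = total expressions - unique expressions
= 59 - 27 = 32

32


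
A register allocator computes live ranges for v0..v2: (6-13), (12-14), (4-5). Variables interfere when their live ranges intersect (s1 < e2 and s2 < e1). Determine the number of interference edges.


Check all pairs for overlapping intervals.
Two intervals (s1,e1) and (s2,e2) overlap if s1 < e2 and s2 < e1.
v0 (6-13) vs v1..v2: overlaps v1 -> 1
v1 (12-14) vs v2: overlaps none -> 0
Total overlapping pairs = 1 + 0 = 1

1


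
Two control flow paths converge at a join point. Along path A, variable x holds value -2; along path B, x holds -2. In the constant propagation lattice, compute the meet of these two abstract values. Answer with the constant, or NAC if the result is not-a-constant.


Meet operation: if both paths give the same constant, result is that constant; if they differ, result is NAC (not-a-constant).
Path A: -2, Path B: -2 -> equal
Result: constant -> -2

-2


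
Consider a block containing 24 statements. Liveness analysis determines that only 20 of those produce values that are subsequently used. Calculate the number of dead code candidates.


Dead code = total statements - live definitions
= 24 - 20 = 4

4


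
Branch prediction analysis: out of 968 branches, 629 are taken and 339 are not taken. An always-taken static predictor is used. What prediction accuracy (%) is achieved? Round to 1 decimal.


Predictor: always-taken
Correct predictions = 629
Accuracy = 629 / 968 * 100 = 65.0%

65.0


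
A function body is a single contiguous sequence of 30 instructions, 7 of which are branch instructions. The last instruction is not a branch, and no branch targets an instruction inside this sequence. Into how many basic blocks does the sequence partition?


With no in-sequence branch targets, the leaders are the first instruction plus the instruction after each branch.
Number of basic blocks = branches + 1
= 7 + 1 = 8

8


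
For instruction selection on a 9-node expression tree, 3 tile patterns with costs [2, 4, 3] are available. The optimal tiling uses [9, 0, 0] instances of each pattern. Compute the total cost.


Total cost = sum(count_i * cost_i)
= 9*2 + 0*4 + 0*3
= 18

18


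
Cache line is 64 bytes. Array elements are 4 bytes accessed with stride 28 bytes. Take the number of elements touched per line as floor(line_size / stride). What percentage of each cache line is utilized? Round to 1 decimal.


Elements per cache line = floor(64 / 28) = 2
Bytes used = 2 * 4 = 8
Utilization = 8 / 64 * 100 = 12.5%

12.5


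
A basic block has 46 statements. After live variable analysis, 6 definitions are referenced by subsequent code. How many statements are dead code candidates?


Dead code = total statements - live definitions
= 46 - 6 = 40

40


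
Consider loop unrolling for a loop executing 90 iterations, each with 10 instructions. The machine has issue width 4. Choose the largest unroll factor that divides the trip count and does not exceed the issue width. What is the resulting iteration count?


Largest divisor of 90 <= 4 is 3
New iterations = 90 / 3 = 30

30


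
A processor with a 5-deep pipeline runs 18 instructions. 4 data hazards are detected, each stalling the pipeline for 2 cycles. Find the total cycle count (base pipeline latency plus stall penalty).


Base cycles = 5 + 18 - 1 = 22
Total stalls = 4 * 2 = 8
Total = 22 + 8 = 30

30


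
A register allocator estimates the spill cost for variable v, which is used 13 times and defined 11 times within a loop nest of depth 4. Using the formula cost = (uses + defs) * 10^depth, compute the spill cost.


uses + defs = 13 + 11 = 24
10^4 = 10000
Spill cost = 24 * 10000 = 240000

240000


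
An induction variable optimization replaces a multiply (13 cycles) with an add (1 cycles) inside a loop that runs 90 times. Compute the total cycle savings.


Per-iteration saving = 13 - 1 = 12
Total saved = 90 * 12 = 1080

1080


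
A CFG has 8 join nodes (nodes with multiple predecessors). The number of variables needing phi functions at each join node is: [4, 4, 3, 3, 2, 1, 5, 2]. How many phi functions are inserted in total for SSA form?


Total phi functions = sum of phi functions at each join node
= 4 + 4 + 3 + 3 + 2 + 1 + 5 + 2 = 24

24


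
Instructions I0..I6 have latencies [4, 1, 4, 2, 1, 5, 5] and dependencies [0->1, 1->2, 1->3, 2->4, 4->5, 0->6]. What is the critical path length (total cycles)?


Compute longest path through dependency graph: dist(Ik) = max over predecessors of dist + latency(Ik).
dist(I0) = latency 4 = 4
dist(I1) = dist(I0) + 1 = 4 + 1 = 5
dist(I2) = dist(I1) + 4 = 5 + 4 = 9
dist(I3) = dist(I1) + 2 = 5 + 2 = 7
dist(I4) = dist(I2) + 1 = 9 + 1 = 10
dist(I5) = dist(I4) + 5 = 10 + 5 = 15
dist(I6) = dist(I0) + 5 = 4 + 5 = 9
Critical path = max dist = 15

15


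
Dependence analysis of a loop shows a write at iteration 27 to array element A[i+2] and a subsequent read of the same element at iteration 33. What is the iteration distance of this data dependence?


Distance = read iteration - write iteration
= 33 - 27 = 6

6


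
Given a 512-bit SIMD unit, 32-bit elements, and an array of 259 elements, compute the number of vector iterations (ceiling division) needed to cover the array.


Width = 512 / 32 = 16 elements per vector op
Iterations = ceil(259 / 16) = 17

17


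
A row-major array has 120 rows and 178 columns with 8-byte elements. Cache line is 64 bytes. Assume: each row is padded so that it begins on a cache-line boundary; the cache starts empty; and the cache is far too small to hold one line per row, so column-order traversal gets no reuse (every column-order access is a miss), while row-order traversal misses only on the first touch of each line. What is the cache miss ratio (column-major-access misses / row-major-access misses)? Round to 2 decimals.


Each row occupies 178 * 8 = 1424 bytes and starts on a line boundary, so it spans ceil(1424 / 64) = 23 cache lines.
Row-major traversal misses (one per line touched): 120 * ceil(178 * 8 / 64) = 2760
Column-major traversal misses (no reuse, every access misses): 120 * 178 = 21360
Ratio = 21360 / 2760 = 7.74

7.74


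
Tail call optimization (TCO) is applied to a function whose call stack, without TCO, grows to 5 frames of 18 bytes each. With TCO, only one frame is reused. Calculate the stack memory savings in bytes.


Without TCO: 5 * 18 = 90 bytes
With TCO: reuse 1 frame = 18 bytes
Savings = 90 - 18 = 72

72


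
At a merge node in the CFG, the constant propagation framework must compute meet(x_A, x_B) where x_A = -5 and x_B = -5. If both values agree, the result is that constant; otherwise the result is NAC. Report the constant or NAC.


Meet operation: if both paths give the same constant, result is that constant; if they differ, result is NAC (not-a-constant).
Path A: -5, Path B: -5 -> equal
Result: constant -> -5

-5


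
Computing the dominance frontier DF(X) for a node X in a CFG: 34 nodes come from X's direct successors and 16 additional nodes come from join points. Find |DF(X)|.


DF(X) = direct successor contributions + join point contributions
= 34 + 16 = 50

50


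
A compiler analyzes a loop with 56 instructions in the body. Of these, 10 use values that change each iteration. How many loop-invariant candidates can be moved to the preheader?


Invariant candidates = total - loop-dependent
= 56 - 10 = 46

46


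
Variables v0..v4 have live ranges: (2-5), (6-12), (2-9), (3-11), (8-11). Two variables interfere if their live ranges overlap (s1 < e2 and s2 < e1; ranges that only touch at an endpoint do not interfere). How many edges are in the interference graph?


Check all pairs for overlapping intervals.
Two intervals (s1,e1) and (s2,e2) overlap if s1 < e2 and s2 < e1.
v0 (2-5) vs v1..v4: overlaps v2, v3 -> 2
v1 (6-12) vs v2..v4: overlaps v2, v3, v4 -> 3
v2 (2-9) vs v3..v4: overlaps v3, v4 -> 2
v3 (3-11) vs v4: overlaps v4 -> 1
Total overlapping pairs = 2 + 3 + 2 + 1 = 8

8


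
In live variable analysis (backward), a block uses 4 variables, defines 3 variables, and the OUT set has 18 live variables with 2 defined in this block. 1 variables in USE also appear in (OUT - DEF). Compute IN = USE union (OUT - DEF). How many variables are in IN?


OUT - DEF: 18 - 2 = 16
|IN| = |USE| + |OUT - DEF| - |USE ∩ (OUT - DEF)| = 4 + 16 - 1 = 19

19


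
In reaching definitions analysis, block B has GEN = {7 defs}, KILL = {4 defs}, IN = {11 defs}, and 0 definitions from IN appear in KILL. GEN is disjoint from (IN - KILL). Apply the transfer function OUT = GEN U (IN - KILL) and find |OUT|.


IN - KILL: 11 - 0 = 11 surviving definitions
OUT = GEN + surviving = 7 + 11 = 18

18


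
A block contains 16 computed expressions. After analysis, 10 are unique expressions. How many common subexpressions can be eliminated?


CSE count = total expressions - unique expressions
= 16 - 10 = 6

6


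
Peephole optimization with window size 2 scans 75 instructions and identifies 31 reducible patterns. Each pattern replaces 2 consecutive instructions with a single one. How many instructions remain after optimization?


Each match removes 1 instructions.
Total removed = 31 * 1 = 31
Remaining = 75 - 31 = 44

44


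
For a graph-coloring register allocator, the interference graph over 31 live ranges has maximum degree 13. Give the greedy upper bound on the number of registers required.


Greedy coloring never needs more than (max_degree + 1) colors: when coloring a vertex, at most max_degree neighbors are already colored.
Upper bound = 13 + 1 = 14

14


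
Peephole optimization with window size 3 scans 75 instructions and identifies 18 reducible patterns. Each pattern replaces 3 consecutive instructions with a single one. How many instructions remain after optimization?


Each match removes 2 instructions.
Total removed = 18 * 2 = 36
Remaining = 75 - 36 = 39

39


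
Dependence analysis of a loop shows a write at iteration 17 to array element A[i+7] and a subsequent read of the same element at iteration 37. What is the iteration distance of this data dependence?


Distance = read iteration - write iteration
= 37 - 17 = 20

20


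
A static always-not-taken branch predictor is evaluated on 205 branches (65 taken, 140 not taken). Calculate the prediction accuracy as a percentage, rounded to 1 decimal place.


Predictor: always-not-taken
Correct predictions = 140
Accuracy = 140 / 205 * 100 = 68.3%

68.3


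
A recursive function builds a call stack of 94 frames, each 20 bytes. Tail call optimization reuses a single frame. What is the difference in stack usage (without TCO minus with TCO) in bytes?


Without TCO: 94 * 20 = 1880 bytes
With TCO: reuse 1 frame = 20 bytes
Savings = 1880 - 20 = 1860

1860


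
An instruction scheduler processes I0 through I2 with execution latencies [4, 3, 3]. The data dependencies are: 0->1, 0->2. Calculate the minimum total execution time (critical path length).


Compute longest path through dependency graph: dist(Ik) = max over predecessors of dist + latency(Ik).
dist(I0) = latency 4 = 4
dist(I1) = dist(I0) + 3 = 4 + 3 = 7
dist(I2) = dist(I0) + 3 = 4 + 3 = 7
Critical path = max dist = 7

7


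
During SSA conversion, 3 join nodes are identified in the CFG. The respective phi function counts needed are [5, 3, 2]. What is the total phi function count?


Total phi functions = sum of phi functions at each join node
= 5 + 3 + 2 = 10

10


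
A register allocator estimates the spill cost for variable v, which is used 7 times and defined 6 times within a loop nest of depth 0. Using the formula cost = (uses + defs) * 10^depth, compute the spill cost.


uses + defs = 7 + 6 = 13
10^0 = 1
Spill cost = 13 * 1 = 13

13


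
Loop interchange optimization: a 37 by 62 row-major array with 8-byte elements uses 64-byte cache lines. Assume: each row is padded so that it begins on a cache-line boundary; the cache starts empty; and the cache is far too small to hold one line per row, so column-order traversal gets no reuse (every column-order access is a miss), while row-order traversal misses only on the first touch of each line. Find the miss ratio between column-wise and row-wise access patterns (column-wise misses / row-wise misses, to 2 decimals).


Each row occupies 62 * 8 = 496 bytes and starts on a line boundary, so it spans ceil(496 / 64) = 8 cache lines.
Row-major traversal misses (one per line touched): 37 * ceil(62 * 8 / 64) = 296
Column-major traversal misses (no reuse, every access misses): 37 * 62 = 2294
Ratio = 2294 / 296 = 7.75

7.75


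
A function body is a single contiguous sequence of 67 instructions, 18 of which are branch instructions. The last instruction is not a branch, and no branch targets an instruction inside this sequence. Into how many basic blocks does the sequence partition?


With no in-sequence branch targets, the leaders are the first instruction plus the instruction after each branch.
Number of basic blocks = branches + 1
= 18 + 1 = 19

19


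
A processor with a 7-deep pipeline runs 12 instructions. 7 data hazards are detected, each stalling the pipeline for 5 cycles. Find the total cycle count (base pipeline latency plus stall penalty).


Base cycles = 7 + 12 - 1 = 18
Total stalls = 7 * 5 = 35
Total = 18 + 35 = 53

53


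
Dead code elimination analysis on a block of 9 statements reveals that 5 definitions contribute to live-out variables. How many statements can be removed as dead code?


Dead code = total statements - live definitions
= 9 - 5 = 4

4


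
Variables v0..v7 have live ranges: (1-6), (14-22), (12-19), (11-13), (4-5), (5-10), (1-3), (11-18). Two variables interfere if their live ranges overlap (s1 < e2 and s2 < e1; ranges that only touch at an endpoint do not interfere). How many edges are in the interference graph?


Check all pairs for overlapping intervals.
Two intervals (s1,e1) and (s2,e2) overlap if s1 < e2 and s2 < e1.
v0 (1-6) vs v1..v7: overlaps v4, v5, v6 -> 3
v1 (14-22) vs v2..v7: overlaps v2, v7 -> 2
v2 (12-19) vs v3..v7: overlaps v3, v7 -> 2
v3 (11-13) vs v4..v7: overlaps v7 -> 1
v4 (4-5) vs v5..v7: overlaps none -> 0
v5 (5-10) vs v6..v7: overlaps none -> 0
v6 (1-3) vs v7: overlaps none -> 0
Total overlapping pairs = 3 + 2 + 2 + 1 + 0 + 0 + 0 = 8

8


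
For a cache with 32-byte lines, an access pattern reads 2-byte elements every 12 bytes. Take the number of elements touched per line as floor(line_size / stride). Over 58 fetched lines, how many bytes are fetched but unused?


Elements per line = floor(32 / 12) = 2
Bytes used per line = 2 * 2 = 4
Wasted per line = 32 - 4 = 28
Total wasted = 28 * 58 = 1624

1624


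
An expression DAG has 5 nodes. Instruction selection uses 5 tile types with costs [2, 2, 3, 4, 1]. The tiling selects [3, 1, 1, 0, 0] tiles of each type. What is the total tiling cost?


Total cost = sum(count_i * cost_i)
= 3*2 + 1*2 + 1*3 + 0*4 + 0*1
= 11

11


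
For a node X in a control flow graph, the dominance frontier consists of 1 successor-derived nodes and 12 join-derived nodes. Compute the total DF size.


DF(X) = direct successor contributions + join point contributions
= 1 + 12 = 13

13


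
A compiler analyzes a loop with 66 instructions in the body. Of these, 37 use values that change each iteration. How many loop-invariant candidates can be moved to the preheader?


Invariant candidates = total - loop-dependent
= 66 - 37 = 29

29


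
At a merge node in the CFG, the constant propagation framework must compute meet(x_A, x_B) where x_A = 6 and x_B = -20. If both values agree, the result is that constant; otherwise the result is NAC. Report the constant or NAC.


Meet operation: if both paths give the same constant, result is that constant; if they differ, result is NAC (not-a-constant).
Path A: 6, Path B: -20 -> differ
Result: not-a-constant -> NAC

NAC


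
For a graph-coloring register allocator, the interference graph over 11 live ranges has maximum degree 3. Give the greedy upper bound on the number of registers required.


Greedy coloring never needs more than (max_degree + 1) colors: when coloring a vertex, at most max_degree neighbors are already colored.
Upper bound = 3 + 1 = 4

4


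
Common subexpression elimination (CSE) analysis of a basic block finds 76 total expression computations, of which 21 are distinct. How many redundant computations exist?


CSE count = total expressions - unique expressions
= 76 - 21 = 55

55


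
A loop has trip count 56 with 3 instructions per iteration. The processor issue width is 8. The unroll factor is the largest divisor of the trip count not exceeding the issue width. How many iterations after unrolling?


Largest divisor of 56 <= 8 is 8
New iterations = 56 / 8 = 7

7


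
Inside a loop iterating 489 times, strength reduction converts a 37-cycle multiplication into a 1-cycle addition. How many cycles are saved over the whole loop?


Per-iteration saving = 37 - 1 = 36
Total saved = 489 * 36 = 17604

17604


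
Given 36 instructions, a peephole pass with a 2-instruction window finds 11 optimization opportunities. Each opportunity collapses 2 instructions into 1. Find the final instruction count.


Each match removes 1 instructions.
Total removed = 11 * 1 = 11
Remaining = 36 - 11 = 25

25


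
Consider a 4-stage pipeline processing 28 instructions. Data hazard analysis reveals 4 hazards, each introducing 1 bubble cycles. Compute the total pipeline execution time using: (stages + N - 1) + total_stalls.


Base cycles = 4 + 28 - 1 = 31
Total stalls = 4 * 1 = 4
Total = 31 + 4 = 35

35


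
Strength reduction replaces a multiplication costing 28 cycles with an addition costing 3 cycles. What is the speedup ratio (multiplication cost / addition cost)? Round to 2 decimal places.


Ratio = mult_cost / add_cost = 28 / 3 = 9.33

9.33


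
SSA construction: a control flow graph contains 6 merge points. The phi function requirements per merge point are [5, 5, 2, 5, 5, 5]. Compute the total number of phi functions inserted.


Total phi functions = sum of phi functions at each join node
= 5 + 5 + 2 + 5 + 5 + 5 = 27

27


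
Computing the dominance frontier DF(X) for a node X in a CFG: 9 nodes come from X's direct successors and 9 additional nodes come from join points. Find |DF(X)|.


DF(X) = direct successor contributions + join point contributions
= 9 + 9 = 18

18


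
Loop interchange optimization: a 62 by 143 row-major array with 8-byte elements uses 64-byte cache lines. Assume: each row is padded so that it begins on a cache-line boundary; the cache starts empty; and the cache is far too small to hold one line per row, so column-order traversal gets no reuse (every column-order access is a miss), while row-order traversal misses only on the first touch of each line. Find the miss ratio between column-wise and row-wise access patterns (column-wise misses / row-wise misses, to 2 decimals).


Each row occupies 143 * 8 = 1144 bytes and starts on a line boundary, so it spans ceil(1144 / 64) = 18 cache lines.
Row-major traversal misses (one per line touched): 62 * ceil(143 * 8 / 64) = 1116
Column-major traversal misses (no reuse, every access misses): 62 * 143 = 8866
Ratio = 8866 / 1116 = 7.94

7.94


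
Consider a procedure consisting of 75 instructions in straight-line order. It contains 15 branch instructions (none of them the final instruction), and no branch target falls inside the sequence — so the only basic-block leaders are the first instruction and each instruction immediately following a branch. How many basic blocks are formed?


With no in-sequence branch targets, the leaders are the first instruction plus the instruction after each branch.
Number of basic blocks = branches + 1
= 15 + 1 = 16

16


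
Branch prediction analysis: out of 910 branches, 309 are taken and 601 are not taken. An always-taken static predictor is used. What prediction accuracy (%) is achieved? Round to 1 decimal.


Predictor: always-taken
Correct predictions = 309
Accuracy = 309 / 910 * 100 = 34.0%

34.0


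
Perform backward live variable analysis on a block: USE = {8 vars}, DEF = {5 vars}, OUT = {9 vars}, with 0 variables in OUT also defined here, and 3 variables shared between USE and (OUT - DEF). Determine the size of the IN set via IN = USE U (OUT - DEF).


OUT - DEF: 9 - 0 = 9
|IN| = |USE| + |OUT - DEF| - |USE ∩ (OUT - DEF)| = 8 + 9 - 3 = 14

14


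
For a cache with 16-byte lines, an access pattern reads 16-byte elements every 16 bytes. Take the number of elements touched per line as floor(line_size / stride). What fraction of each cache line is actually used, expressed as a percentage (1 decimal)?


Elements per cache line = floor(16 / 16) = 1
Bytes used = 1 * 16 = 16
Utilization = 16 / 16 * 100 = 100.0%

100.0


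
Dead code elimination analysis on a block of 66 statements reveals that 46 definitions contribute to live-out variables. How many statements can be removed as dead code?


Dead code = total statements - live definitions
= 66 - 46 = 20

20


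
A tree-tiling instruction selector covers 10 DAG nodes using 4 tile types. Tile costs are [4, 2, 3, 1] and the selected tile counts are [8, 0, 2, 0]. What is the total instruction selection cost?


Total cost = sum(count_i * cost_i)
= 8*4 + 0*2 + 2*3 + 0*1
= 38

38


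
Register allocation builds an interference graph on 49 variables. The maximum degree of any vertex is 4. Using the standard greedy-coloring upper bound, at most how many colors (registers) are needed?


Greedy coloring never needs more than (max_degree + 1) colors: when coloring a vertex, at most max_degree neighbors are already colored.
Upper bound = 4 + 1 = 5

5


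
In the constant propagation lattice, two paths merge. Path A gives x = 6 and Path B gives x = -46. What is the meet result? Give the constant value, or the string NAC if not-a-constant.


Meet operation: if both paths give the same constant, result is that constant; if they differ, result is NAC (not-a-constant).
Path A: 6, Path B: -46 -> differ
Result: not-a-constant -> NAC

NAC


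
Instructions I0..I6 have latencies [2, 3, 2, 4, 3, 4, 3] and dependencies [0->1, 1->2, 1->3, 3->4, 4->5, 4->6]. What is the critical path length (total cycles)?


Compute longest path through dependency graph: dist(Ik) = max over predecessors of dist + latency(Ik).
dist(I0) = latency 2 = 2
dist(I1) = dist(I0) + 3 = 2 + 3 = 5
dist(I2) = dist(I1) + 2 = 5 + 2 = 7
dist(I3) = dist(I1) + 4 = 5 + 4 = 9
dist(I4) = dist(I3) + 3 = 9 + 3 = 12
dist(I5) = dist(I4) + 4 = 12 + 4 = 16
dist(I6) = dist(I4) + 3 = 12 + 3 = 15
Critical path = max dist = 16

16


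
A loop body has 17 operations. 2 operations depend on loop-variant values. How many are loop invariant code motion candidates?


Invariant candidates = total - loop-dependent
= 17 - 2 = 15

15


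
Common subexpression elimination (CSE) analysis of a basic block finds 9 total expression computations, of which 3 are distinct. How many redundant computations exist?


CSE count = total expressions - unique expressions
= 9 - 3 = 6

6


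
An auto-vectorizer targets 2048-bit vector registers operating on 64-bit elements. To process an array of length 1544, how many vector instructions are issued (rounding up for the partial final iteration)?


Width = 2048 / 64 = 32 elements per vector op
Iterations = ceil(1544 / 32) = 49

49


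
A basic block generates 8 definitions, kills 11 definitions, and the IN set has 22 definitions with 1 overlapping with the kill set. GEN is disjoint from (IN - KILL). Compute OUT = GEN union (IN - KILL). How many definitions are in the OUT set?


IN - KILL: 22 - 1 = 21 surviving definitions
OUT = GEN + surviving = 8 + 21 = 29

29


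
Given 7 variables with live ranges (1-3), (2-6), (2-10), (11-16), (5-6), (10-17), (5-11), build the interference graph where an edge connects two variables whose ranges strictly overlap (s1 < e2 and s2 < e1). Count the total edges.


Check all pairs for overlapping intervals.
Two intervals (s1,e1) and (s2,e2) overlap if s1 < e2 and s2 < e1.
v0 (1-3) vs v1..v6: overlaps v1, v2 -> 2
v1 (2-6) vs v2..v6: overlaps v2, v4, v6 -> 3
v2 (2-10) vs v3..v6: overlaps v4, v6 -> 2
v3 (11-16) vs v4..v6: overlaps v5 -> 1
v4 (5-6) vs v5..v6: overlaps v6 -> 1
v5 (10-17) vs v6: overlaps v6 -> 1
Total overlapping pairs = 2 + 3 + 2 + 1 + 1 + 1 = 10

10


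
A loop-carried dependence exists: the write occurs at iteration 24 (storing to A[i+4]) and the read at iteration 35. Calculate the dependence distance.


Distance = read iteration - write iteration
= 35 - 24 = 11

11


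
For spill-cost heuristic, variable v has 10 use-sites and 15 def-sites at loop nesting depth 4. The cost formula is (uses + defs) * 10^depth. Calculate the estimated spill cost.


uses + defs = 10 + 15 = 25
10^4 = 10000
Spill cost = 25 * 10000 = 250000

250000


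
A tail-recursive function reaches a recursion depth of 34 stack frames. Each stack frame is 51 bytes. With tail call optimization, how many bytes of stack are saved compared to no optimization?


Without TCO: 34 * 51 = 1734 bytes
With TCO: reuse 1 frame = 51 bytes
Savings = 1734 - 51 = 1683

1683


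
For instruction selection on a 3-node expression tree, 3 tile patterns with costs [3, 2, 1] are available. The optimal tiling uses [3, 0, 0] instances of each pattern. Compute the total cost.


Total cost = sum(count_i * cost_i)
= 3*3 + 0*2 + 0*1
= 9

9


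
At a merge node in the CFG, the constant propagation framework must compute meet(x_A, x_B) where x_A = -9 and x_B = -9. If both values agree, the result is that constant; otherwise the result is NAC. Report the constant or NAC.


Meet operation: if both paths give the same constant, result is that constant; if they differ, result is NAC (not-a-constant).
Path A: -9, Path B: -9 -> equal
Result: constant -> -9

-9


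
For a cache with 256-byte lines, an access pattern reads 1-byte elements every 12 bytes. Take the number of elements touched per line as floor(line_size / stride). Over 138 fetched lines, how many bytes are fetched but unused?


Elements per line = floor(256 / 12) = 21
Bytes used per line = 21 * 1 = 21
Wasted per line = 256 - 21 = 235
Total wasted = 235 * 138 = 32430

32430


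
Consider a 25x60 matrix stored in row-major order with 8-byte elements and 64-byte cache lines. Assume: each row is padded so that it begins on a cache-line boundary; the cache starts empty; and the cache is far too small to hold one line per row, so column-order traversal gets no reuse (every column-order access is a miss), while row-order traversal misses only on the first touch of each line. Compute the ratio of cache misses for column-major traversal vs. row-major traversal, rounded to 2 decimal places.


Each row occupies 60 * 8 = 480 bytes and starts on a line boundary, so it spans ceil(480 / 64) = 8 cache lines.
Row-major traversal misses (one per line touched): 25 * ceil(60 * 8 / 64) = 200
Column-major traversal misses (no reuse, every access misses): 25 * 60 = 1500
Ratio = 1500 / 200 = 7.5

7.5


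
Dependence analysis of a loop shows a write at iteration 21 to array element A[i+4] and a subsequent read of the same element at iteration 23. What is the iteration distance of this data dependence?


Distance = read iteration - write iteration
= 23 - 21 = 2

2


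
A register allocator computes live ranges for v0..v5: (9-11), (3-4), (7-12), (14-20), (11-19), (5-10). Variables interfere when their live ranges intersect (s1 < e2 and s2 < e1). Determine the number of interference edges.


Check all pairs for overlapping intervals.
Two intervals (s1,e1) and (s2,e2) overlap if s1 < e2 and s2 < e1.
v0 (9-11) vs v1..v5: overlaps v2, v5 -> 2
v1 (3-4) vs v2..v5: overlaps none -> 0
v2 (7-12) vs v3..v5: overlaps v4, v5 -> 2
v3 (14-20) vs v4..v5: overlaps v4 -> 1
v4 (11-19) vs v5: overlaps none -> 0
Total overlapping pairs = 2 + 0 + 2 + 1 + 0 = 5

5


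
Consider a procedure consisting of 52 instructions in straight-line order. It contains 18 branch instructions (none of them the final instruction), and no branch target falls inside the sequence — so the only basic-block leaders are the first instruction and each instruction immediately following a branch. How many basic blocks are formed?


With no in-sequence branch targets, the leaders are the first instruction plus the instruction after each branch.
Number of basic blocks = branches + 1
= 18 + 1 = 19

19


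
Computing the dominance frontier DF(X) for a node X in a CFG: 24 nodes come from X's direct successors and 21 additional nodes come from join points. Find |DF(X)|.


DF(X) = direct successor contributions + join point contributions
= 24 + 21 = 45

45


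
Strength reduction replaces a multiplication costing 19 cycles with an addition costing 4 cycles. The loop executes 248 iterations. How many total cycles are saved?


Per-iteration saving = 19 - 4 = 15
Total saved = 248 * 15 = 3720

3720


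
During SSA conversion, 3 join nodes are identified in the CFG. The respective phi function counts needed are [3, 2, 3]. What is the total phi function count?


Total phi functions = sum of phi functions at each join node
= 3 + 2 + 3 = 8

8


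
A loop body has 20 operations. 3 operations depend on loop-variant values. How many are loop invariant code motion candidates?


Invariant candidates = total - loop-dependent
= 20 - 3 = 17

17


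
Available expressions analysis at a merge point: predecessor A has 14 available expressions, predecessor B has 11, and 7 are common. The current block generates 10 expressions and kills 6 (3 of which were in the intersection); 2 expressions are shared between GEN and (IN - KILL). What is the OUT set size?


IN = intersection of predecessors = 7
IN - KILL = 7 - 3 = 4
|OUT| = |GEN| + |IN - KILL| - |GEN ∩ (IN - KILL)| = 10 + 4 - 2 = 12

12
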